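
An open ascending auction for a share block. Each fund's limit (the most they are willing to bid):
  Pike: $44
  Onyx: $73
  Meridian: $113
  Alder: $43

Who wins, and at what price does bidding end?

Meridian wins at $73

Rule: the price rises until one bidder remains; the winner pays the price at which the last rival dropped out.
Sorting limits: 113 (Meridian) > 73 (Onyx) > 44 (Pike) > 43 (Alder)
Bidding ends when Onyx exits at $73; Meridian takes it.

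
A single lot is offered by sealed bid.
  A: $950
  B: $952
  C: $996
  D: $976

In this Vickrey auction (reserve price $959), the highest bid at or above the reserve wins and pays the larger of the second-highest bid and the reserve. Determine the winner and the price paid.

Rule: the highest bid at or above the reserve wins and pays the larger of the second-highest bid and the reserve.
Bids in order: 996 (C) > 976 (D) > 952 (B) > 950 (A)
C has the top bid at or above the reserve ($996).
max(second-highest $976, reserve $959) = $976; the reserve does not bind.

C pays $976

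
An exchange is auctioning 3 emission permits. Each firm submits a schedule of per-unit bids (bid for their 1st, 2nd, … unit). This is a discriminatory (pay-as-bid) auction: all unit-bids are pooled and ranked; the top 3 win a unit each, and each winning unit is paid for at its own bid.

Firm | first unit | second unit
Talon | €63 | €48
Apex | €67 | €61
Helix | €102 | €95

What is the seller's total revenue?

Pooled unit-bids ranked (top 3): 102 (Helix-1), 95 (Helix-2), 67 (Apex-1)
Next rejected bid: €63 (not a price — pay-as-bid).
Each winning unit pays its own bid.
Revenue = 102 + 95 + 67 = €264.

Total revenue: €264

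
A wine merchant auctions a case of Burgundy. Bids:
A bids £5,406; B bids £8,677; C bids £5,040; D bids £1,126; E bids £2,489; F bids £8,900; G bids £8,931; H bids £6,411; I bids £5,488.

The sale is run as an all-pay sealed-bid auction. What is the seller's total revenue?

Total revenue: £52,468

Bids in order: 8,931 (G) > 8,900 (F) > 8,677 (B) > 6,411 (H) > 5,488 (I) > 5,406 (A) > …
Every bidder forfeits their bid regardless of winning.
Revenue = 5,406 + 8,677 + 5,040 + 1,126 + 2,489 + 8,900 + 8,931 + 6,411 + 5,488 = £52,468.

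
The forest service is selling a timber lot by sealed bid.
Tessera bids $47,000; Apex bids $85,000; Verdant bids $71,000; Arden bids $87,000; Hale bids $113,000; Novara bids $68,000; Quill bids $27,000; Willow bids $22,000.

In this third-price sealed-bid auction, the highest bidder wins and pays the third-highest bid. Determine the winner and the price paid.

Bids ranked: 113,000 (Hale) > 87,000 (Arden) > 85,000 (Apex) > 71,000 (Verdant) > 68,000 (Novara) > 47,000 (Tessera) > …
Hale wins; payment is bid #3 in the ranking = $85,000.

Hale pays $85,000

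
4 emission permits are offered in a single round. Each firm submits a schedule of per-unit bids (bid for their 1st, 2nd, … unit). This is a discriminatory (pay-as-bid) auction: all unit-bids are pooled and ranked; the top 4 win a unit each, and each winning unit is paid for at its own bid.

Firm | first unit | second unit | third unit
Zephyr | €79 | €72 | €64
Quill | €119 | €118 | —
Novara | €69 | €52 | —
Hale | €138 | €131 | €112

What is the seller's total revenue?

All unit-bids, highest first — top 4: 138 (Hale-1), 131 (Hale-2), 119 (Quill-1), 118 (Quill-2)
Next rejected bid: €112 (not a price — pay-as-bid).
Each winning unit pays its own bid.
Revenue = 138 + 131 + 119 + 118 = €506.

Total revenue: €506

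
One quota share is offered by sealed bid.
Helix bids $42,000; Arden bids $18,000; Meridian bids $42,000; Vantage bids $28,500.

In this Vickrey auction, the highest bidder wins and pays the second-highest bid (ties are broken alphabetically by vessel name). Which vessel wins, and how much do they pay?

Bids ranked: 42,000 (Helix) > 42,000 (Meridian) > 28,500 (Vantage) > 18,000 (Arden)
Tie at $42,000 → Helix wins by tie-break.
Helix is highest; pays the second-highest bid, $42,000.

Helix pays $42,000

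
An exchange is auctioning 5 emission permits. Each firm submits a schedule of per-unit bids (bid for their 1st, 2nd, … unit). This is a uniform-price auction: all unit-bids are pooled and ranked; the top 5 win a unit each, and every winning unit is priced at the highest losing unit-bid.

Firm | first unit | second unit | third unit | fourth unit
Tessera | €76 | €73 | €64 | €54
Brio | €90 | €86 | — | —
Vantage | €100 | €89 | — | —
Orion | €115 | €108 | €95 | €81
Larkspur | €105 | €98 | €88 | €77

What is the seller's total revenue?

All unit-bids, highest first — top 5: 115 (Orion-1), 108 (Orion-2), 105 (Larkspur-1), 100 (Vantage-1), 98 (Larkspur-2)
Highest rejected unit-bid = €95.
Allocation: Larkspur 2, Orion 2, Vantage 1. Every unit priced at €95.
Revenue = 5 × 95 = €475.

Total revenue: €475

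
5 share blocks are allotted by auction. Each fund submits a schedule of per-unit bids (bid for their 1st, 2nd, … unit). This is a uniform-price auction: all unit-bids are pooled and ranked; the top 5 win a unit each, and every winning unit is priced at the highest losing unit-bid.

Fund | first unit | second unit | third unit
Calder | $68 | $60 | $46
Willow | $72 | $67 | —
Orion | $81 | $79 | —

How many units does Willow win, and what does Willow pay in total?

Willow: 2 units, pays $120

Merging the schedules and taking the best 5: 81 (Orion-1), 79 (Orion-2), 72 (Willow-1), 68 (Calder-1), 67 (Willow-2)
Highest rejected unit-bid = $60.
Willow wins 2 unit(s) at $60 each.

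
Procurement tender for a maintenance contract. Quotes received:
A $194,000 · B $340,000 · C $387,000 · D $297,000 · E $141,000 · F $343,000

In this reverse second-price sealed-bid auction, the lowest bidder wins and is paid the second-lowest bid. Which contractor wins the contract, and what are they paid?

E is paid $194,000

Rule: the lowest bidder wins and is paid the second-lowest bid.
Sorting bids: 141,000 (E) < 194,000 (A) < 297,000 (D) < 340,000 (B) < 343,000 (F) < 387,000 (C)
E wins with the lowest bid; price is set by the runner-up at $194,000.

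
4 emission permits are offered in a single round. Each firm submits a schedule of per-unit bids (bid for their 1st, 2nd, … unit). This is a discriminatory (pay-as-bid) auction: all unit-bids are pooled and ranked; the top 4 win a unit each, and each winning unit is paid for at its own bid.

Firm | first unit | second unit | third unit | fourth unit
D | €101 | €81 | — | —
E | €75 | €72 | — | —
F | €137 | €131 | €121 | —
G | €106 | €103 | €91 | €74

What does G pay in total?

All unit-bids, highest first — top 4: 137 (F-1), 131 (F-2), 121 (F-3), 106 (G-1)
Next rejected bid: €103 (not a price — pay-as-bid).
G's winning unit-bids: 106 = €106.

G pays €106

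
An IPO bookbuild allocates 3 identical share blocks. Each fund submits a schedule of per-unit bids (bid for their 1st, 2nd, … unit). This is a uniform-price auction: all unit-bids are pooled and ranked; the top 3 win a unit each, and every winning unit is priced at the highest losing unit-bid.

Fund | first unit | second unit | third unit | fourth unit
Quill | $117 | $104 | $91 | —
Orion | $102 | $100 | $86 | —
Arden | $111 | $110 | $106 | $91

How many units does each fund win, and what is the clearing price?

Arden 2, Quill 1; clearing price $106

Pooled unit-bids ranked (top 3): 117 (Quill-1), 111 (Arden-1), 110 (Arden-2)
First bid not allocated: $106.
Allocation: Arden 2, Quill 1.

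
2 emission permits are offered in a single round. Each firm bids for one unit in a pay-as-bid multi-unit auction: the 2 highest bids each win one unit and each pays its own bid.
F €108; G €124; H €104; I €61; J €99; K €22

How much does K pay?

Ordering the bids: 124 (G), 108 (F), 104 (H), 99 (J), …
Winners (2 units): G, F.
K does not win → €0.

K pays €0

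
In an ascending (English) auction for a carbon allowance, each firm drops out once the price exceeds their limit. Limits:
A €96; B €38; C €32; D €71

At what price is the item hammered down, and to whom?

Limits ranked: 96 (A) > 71 (D) > 38 (B) > 32 (C)
D is the last rival to drop out, at €71; A remains and wins at that price.

A wins at €71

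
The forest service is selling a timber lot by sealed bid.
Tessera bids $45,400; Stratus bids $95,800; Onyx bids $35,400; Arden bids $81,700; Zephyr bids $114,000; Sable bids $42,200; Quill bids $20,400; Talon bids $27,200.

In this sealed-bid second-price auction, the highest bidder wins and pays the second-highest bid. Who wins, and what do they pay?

Bids ranked: 114,000 (Zephyr) > 95,800 (Stratus) > 81,700 (Arden) > 45,400 (Tessera) > 42,200 (Sable) > 35,400 (Onyx) > …
Zephyr wins with the highest bid; price is set by the runner-up at $95,800.

Zephyr pays $95,800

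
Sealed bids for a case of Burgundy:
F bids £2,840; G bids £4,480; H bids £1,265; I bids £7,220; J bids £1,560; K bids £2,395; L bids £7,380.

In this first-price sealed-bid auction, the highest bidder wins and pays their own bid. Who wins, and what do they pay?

First-price sealed-bid auction: the highest bidder wins and pays their own bid.
Bids in order: 7,380 (L) > 7,220 (I) > 4,480 (G) > 2,840 (F) > 2,395 (K) > 1,560 (J) > …
L is highest → pays own bid, £7,380.

L pays £7,380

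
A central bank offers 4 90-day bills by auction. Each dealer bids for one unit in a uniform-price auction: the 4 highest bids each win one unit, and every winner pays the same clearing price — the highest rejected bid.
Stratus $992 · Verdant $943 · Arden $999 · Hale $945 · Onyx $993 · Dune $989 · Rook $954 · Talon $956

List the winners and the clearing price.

Ordering the bids: 999 (Arden), 993 (Onyx), 992 (Stratus), 989 (Dune), 956 (Talon), 954 (Rook), …
Winners (4 units): Arden, Onyx, Stratus, Dune.
First losing bid is Talon's $956, which sets the uniform price.

Arden, Onyx, Stratus, Dune; each pays $956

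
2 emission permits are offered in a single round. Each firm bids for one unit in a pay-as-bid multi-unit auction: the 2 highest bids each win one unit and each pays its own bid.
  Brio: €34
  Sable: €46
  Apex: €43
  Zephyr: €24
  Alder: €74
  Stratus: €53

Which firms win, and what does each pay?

Alder €74, Stratus €53

Ordering the bids: 74 (Alder), 53 (Stratus), 46 (Sable), 43 (Apex), …
The 2 highest are Alder, Stratus.
Each winner pays its own bid: Alder €74, Stratus €53.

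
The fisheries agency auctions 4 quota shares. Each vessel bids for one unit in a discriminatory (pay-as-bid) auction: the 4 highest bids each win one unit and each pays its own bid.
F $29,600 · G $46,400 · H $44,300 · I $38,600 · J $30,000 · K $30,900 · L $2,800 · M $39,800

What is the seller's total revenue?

Total revenue: $169,100

Bids ranked high→low: 46,400 (G), 44,300 (H), 39,800 (M), 38,600 (I), 30,900 (K), 30,000 (J), …
Top 4: G, H, M, I.
Total revenue = 46,400 + 44,300 + 39,800 + 38,600 = $169,100.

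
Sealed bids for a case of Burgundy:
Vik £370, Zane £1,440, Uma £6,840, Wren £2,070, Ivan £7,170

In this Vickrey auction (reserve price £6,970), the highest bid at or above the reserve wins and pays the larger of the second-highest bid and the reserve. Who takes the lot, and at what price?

Rule: the highest bid at or above the reserve wins and pays the larger of the second-highest bid and the reserve.
Sorting bids: 7,170 (Ivan) > 6,840 (Uma) > 2,070 (Wren) > 1,440 (Zane) > 370 (Vik)
Highest eligible bid: Ivan at £7,170.
Second-highest bid £6,840 is below the reserve £6,970, so the reserve binds → payment £6,970.

Ivan pays £6,970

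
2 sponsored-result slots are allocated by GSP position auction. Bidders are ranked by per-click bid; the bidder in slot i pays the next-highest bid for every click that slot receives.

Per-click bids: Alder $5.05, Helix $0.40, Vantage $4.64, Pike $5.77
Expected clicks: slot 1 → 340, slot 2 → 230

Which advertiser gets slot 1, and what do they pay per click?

Pike; $5.05 per click

Sorting advertisers: $5.77 (Pike) > $5.05 (Alder) > $4.64 (Vantage) > …
Slot 1 goes to the first-ranked bidder, Pike, who pays the next bid down: $5.05/click.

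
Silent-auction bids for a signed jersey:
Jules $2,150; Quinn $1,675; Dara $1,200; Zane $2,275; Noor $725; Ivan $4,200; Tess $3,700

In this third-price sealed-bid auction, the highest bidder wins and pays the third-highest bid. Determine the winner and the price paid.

Rule: the highest bidder wins and pays the third-highest bid.
Bids in order: 4,200 (Ivan) > 3,700 (Tess) > 2,275 (Zane) > 2,150 (Jules) > 1,675 (Quinn) > 1,200 (Dara) > …
Ivan is highest; pays the third-highest bid, $2,275.

Ivan pays $2,275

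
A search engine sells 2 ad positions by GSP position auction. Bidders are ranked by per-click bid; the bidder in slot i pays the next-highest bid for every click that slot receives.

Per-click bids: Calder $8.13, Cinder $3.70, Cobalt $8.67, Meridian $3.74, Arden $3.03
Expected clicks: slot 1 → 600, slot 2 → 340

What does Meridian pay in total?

Meridian pays $0.00

Sorting advertisers: $8.67 (Cobalt) > $8.13 (Calder) > $3.74 (Meridian) > …
Meridian ranks below slot 2 → no slot, pays nothing.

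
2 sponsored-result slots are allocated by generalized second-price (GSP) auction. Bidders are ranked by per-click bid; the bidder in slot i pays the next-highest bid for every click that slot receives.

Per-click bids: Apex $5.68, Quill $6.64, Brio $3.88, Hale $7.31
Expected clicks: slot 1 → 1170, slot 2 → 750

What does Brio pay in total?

Brio pays $0.00

Ranked by bid: $7.31 (Hale) > $6.64 (Quill) > $5.68 (Apex) > …
Brio ranks below slot 2 → no slot, pays nothing.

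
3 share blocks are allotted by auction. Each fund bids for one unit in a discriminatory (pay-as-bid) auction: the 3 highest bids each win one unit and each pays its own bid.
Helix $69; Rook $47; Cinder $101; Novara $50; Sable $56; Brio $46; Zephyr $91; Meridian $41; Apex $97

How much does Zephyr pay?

Bids ranked high→low: 101 (Cinder), 97 (Apex), 91 (Zephyr), 69 (Helix), 56 (Sable), …
The 3 highest are Cinder, Apex, Zephyr.
Zephyr wins → own bid $91.

Zephyr pays $91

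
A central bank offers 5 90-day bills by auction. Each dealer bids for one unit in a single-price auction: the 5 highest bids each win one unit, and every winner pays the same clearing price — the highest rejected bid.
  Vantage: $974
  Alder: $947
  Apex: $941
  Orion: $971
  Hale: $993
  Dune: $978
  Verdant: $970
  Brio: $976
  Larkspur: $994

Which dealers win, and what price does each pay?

Sorting: 994 (Larkspur), 993 (Hale), 978 (Dune), 976 (Brio), 974 (Vantage), 971 (Orion), 970 (Verdant), …
Top 5: Larkspur, Hale, Dune, Brio, Vantage.
First losing bid is Orion's $971, which sets the uniform price.

Larkspur, Hale, Dune, Brio, Vantage; each pays $971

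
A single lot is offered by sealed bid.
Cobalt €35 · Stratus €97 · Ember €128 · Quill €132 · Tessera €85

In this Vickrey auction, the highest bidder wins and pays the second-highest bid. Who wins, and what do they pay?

Quill pays €128

Bids ranked: 132 (Quill) > 128 (Ember) > 97 (Stratus) > 85 (Tessera) > 35 (Cobalt)
Quill wins with the highest bid; price is set by the runner-up at €128.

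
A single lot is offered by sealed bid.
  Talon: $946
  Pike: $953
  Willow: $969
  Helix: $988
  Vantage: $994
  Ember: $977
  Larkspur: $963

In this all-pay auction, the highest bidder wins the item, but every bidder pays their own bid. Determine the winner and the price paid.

Bids in order: 994 (Vantage) > 988 (Helix) > 977 (Ember) > 969 (Willow) > 963 (Larkspur) > 953 (Pike) > …
Vantage is highest and takes the item; every bidder forfeits their bid.

Vantage pays $994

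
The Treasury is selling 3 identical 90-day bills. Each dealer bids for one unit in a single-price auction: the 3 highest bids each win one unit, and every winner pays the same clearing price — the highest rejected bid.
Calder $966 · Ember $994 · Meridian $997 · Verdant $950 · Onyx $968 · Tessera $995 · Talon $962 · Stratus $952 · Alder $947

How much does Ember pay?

Ember pays $968

Bids ranked high→low: 997 (Meridian), 995 (Tessera), 994 (Ember), 968 (Onyx), 966 (Calder), …
Top 3: Meridian, Tessera, Ember.
First losing bid is Onyx's $968, which sets the uniform price.
Ember wins → pays $968.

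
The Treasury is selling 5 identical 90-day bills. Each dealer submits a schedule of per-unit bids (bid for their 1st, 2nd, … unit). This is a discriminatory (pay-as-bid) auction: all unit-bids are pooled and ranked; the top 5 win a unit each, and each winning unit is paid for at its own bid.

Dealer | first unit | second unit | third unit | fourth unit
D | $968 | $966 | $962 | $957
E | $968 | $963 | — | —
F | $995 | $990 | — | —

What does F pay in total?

F pays $1,985

Pooled unit-bids ranked (top 5): 995 (F-1), 990 (F-2), 968 (D-1), 968 (E-1), 966 (D-2)
Next rejected bid: $963 (not a price — pay-as-bid).
F's winning unit-bids: 995 + 990 = $1,985.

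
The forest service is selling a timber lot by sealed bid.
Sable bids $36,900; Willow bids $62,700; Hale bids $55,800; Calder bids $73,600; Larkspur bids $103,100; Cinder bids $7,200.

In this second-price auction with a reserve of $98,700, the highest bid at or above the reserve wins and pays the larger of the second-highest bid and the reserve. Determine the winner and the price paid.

Larkspur pays $98,700

Bids in order: 103,100 (Larkspur) > 73,600 (Calder) > 62,700 (Willow) > 55,800 (Hale) > 36,900 (Sable) > 7,200 (Cinder)
Larkspur has the top bid at or above the reserve ($103,100).
Second-highest bid $73,600 is below the reserve $98,700, so the reserve binds → payment $98,700.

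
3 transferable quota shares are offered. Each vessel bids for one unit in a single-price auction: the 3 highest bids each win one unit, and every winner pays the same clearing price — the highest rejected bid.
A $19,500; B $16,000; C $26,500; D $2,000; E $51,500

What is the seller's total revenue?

Sorting: 51,500 (E), 26,500 (C), 19,500 (A), 16,000 (B), 2,000 (D)
Top 3: E, C, A.
Highest unsuccessful bid: $16,000 → clearing price.
Total revenue = 3 × $16,000 = $48,000.

Total revenue: $48,000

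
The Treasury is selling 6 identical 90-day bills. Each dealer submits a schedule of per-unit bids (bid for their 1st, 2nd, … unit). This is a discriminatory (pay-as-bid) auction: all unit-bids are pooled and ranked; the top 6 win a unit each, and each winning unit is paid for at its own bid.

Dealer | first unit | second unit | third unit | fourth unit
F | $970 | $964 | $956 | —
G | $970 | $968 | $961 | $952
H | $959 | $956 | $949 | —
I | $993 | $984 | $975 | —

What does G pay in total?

All unit-bids, highest first — top 6: 993 (I-1), 984 (I-2), 975 (I-3), 970 (F-1), 970 (G-1), 968 (G-2)
Next rejected bid: $964 (not a price — pay-as-bid).
G's winning unit-bids: 970 + 968 = $1,938.

G pays $1,938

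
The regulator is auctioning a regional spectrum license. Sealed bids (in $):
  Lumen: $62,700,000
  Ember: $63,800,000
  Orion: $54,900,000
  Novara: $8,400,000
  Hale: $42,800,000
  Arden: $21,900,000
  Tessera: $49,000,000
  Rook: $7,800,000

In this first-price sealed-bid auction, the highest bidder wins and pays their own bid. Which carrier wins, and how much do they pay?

Ember pays $63,800,000

Sorting bids: 63,800,000 (Ember) > 62,700,000 (Lumen) > 54,900,000 (Orion) > 49,000,000 (Tessera) > 42,800,000 (Hale) > 21,900,000 (Arden) > …
Ember has the highest bid and pays exactly that: $63,800,000.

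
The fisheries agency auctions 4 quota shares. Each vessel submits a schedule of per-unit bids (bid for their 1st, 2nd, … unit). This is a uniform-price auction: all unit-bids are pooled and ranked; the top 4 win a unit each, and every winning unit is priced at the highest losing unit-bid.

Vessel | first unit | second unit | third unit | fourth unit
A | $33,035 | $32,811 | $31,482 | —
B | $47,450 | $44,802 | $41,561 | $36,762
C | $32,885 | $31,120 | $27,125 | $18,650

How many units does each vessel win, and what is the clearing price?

Pooled unit-bids ranked (top 4): 47,450 (B-1), 44,802 (B-2), 41,561 (B-3), 36,762 (B-4)
Highest rejected unit-bid = $33,035.
Allocation: B 4.

B 4; clearing price $33,035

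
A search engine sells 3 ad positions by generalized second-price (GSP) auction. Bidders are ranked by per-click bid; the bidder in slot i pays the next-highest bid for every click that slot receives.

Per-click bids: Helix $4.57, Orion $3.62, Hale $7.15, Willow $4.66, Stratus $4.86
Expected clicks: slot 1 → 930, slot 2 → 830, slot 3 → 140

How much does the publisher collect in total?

Ranked by bid: $7.15 (Hale) > $4.86 (Stratus) > $4.66 (Willow) > $4.57 (Helix) > …
Slot 1: Hale pays $4.86 × 930 = $4519.80
Slot 2: Stratus pays $4.66 × 830 = $3867.80
Slot 3: Willow pays $4.57 × 140 = $639.80
Total = $9027.40

Total revenue: $9027.40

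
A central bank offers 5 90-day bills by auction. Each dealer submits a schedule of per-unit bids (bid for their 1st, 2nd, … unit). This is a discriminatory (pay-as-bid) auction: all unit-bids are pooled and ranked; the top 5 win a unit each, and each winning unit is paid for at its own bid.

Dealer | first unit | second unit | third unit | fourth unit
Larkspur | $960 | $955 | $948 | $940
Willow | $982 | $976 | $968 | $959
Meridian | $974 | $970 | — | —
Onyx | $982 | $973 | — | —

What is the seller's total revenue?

Merging the schedules and taking the best 5: 982 (Willow-1), 982 (Onyx-1), 976 (Willow-2), 974 (Meridian-1), 973 (Onyx-2)
Next rejected bid: $970 (not a price — pay-as-bid).
Each winning unit pays its own bid.
Revenue = 982 + 982 + 976 + 974 + 973 = $4,887.

Total revenue: $4,887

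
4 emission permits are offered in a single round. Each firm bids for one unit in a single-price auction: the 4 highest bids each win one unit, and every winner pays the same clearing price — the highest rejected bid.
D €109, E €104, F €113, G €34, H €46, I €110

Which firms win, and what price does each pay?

F, I, D, E; each pays €46

Bids ranked high→low: 113 (F), 110 (I), 109 (D), 104 (E), 46 (H), 34 (G)
Winners (4 units): F, I, D, E.
Clearing price = highest rejected bid = €46.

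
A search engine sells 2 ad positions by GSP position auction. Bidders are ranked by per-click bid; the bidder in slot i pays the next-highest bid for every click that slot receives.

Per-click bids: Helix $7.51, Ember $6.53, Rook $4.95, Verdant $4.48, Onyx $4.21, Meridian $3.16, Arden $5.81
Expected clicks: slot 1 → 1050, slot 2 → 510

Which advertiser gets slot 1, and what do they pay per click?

Sorting advertisers: $7.51 (Helix) > $6.53 (Ember) > $5.81 (Arden) > …
Slot 1 goes to the first-ranked bidder, Helix, who pays the next bid down: $6.53/click.

Helix; $6.53 per click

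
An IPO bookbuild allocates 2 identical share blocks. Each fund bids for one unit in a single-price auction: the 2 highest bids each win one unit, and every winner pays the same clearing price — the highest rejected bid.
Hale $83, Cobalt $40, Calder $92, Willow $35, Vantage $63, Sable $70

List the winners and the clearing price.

Ordering the bids: 92 (Calder), 83 (Hale), 70 (Sable), 63 (Vantage), …
The 2 highest are Calder, Hale.
First losing bid is Sable's $70, which sets the uniform price.

Calder, Hale; each pays $70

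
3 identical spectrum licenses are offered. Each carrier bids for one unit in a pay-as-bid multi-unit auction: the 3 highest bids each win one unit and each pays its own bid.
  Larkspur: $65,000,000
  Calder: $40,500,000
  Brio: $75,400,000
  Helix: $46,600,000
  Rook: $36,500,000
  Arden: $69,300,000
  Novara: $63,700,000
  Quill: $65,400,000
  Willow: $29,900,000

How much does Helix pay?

Bids ranked high→low: 75,400,000 (Brio), 69,300,000 (Arden), 65,400,000 (Quill), 65,000,000 (Larkspur), 63,700,000 (Novara), …
Winners (3 units): Brio, Arden, Quill.
Helix does not win → $0.

Helix pays $0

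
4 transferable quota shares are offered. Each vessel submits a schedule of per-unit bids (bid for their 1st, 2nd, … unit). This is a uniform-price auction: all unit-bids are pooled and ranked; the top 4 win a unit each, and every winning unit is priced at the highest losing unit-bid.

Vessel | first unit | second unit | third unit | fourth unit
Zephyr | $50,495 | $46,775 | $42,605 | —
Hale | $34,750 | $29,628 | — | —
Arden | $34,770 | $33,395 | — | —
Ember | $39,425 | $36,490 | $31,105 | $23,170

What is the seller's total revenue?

Merging the schedules and taking the best 4: 50,495 (Zephyr-1), 46,775 (Zephyr-2), 42,605 (Zephyr-3), 39,425 (Ember-1)
Highest rejected unit-bid = $36,490.
Allocation: Ember 1, Zephyr 3. Every unit priced at $36,490.
Revenue = 4 × 36,490 = $145,960.

Total revenue: $145,960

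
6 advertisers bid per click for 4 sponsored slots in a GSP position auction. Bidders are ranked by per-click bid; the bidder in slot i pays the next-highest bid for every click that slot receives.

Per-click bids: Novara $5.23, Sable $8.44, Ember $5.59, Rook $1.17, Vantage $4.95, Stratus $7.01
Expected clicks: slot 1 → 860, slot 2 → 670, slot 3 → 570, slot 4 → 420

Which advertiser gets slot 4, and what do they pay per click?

Per-click bids in order: $8.44 (Sable) > $7.01 (Stratus) > $5.59 (Ember) > $5.23 (Novara) > $4.95 (Vantage) > …
Slot 4 goes to the fourth-ranked bidder, Novara, who pays the next bid down: $4.95/click.

Novara; $4.95 per click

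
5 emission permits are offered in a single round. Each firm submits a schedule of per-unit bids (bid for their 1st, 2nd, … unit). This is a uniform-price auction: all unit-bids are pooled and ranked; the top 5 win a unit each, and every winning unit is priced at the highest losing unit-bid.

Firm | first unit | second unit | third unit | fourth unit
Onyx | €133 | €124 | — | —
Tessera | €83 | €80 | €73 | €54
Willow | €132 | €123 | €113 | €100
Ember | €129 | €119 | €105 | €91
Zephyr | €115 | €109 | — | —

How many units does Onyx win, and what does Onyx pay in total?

Onyx: 2 units, pays €238

Merging the schedules and taking the best 5: 133 (Onyx-1), 132 (Willow-1), 129 (Ember-1), 124 (Onyx-2), 123 (Willow-2)
The (k+1)-th unit-bid is €119.
Onyx wins 2 unit(s) at €119 each.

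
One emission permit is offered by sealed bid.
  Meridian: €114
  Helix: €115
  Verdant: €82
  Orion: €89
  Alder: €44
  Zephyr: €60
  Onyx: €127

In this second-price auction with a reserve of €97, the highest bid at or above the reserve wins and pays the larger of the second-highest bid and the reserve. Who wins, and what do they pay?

Sorting bids: 127 (Onyx) > 115 (Helix) > 114 (Meridian) > 89 (Orion) > 82 (Verdant) > 60 (Zephyr) > …
Onyx has the top bid at or above the reserve (€127).
Second-highest bid €115 exceeds the reserve €97 → payment €115.

Onyx pays €115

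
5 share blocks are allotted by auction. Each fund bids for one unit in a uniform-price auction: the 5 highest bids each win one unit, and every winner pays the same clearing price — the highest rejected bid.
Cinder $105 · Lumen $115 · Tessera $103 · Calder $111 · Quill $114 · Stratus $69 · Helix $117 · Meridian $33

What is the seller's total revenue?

Ordering the bids: 117 (Helix), 115 (Lumen), 114 (Quill), 111 (Calder), 105 (Cinder), 103 (Tessera), 69 (Stratus), …
The 5 highest are Helix, Lumen, Quill, Calder, Cinder.
Highest unsuccessful bid: $103 → clearing price.
Total revenue = 5 × $103 = $515.

Total revenue: $515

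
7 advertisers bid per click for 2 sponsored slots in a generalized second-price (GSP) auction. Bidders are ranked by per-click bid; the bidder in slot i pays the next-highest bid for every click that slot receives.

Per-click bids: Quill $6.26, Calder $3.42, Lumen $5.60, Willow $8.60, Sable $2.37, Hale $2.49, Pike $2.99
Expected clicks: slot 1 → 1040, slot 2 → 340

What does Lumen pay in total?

Lumen pays $0.00

Sorting advertisers: $8.60 (Willow) > $6.26 (Quill) > $5.60 (Lumen) > …
Lumen ranks below slot 2 → no slot, pays nothing.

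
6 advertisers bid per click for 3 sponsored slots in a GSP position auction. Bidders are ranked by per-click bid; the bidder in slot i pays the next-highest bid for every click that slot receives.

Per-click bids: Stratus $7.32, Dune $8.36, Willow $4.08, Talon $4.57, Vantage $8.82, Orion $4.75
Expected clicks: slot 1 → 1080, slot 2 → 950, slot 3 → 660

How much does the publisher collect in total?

Per-click bids in order: $8.82 (Vantage) > $8.36 (Dune) > $7.32 (Stratus) > $4.75 (Orion) > …
Slot 1: Vantage pays $8.36 × 1080 = $9028.80
Slot 2: Dune pays $7.32 × 950 = $6954.00
Slot 3: Stratus pays $4.75 × 660 = $3135.00
Total = $19117.80

Total revenue: $19117.80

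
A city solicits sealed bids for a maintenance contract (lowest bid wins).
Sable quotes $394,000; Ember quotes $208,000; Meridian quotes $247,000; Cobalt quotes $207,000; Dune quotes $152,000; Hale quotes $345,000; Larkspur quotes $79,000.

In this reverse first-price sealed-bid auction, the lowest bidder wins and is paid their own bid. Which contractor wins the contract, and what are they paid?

Bids ranked: 79,000 (Larkspur) < 152,000 (Dune) < 207,000 (Cobalt) < 208,000 (Ember) < 247,000 (Meridian) < 345,000 (Hale) < …
Larkspur is lowest → is paid own bid, $79,000.

Larkspur is paid $79,000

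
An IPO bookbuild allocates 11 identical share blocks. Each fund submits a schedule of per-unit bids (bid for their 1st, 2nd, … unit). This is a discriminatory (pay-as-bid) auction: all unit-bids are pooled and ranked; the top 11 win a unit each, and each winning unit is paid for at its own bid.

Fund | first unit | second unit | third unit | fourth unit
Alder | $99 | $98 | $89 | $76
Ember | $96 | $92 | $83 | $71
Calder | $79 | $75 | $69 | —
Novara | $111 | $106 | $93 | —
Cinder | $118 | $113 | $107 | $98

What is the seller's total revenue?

Merging the schedules and taking the best 11: 118 (Cinder-1), 113 (Cinder-2), 111 (Novara-1), 107 (Cinder-3), 106 (Novara-2), 99 (Alder-1), 98 (Alder-2), 98 (Cinder-4), 96 (Ember-1), 93 (Novara-3), 92 (Ember-2)
Next rejected bid: $89 (not a price — pay-as-bid).
Each winning unit pays its own bid.
Revenue = 118 + 113 + 111 + 107 + 106 + 99 + 98 + 98 + 96 + 93 + 92 = $1,131.

Total revenue: $1,131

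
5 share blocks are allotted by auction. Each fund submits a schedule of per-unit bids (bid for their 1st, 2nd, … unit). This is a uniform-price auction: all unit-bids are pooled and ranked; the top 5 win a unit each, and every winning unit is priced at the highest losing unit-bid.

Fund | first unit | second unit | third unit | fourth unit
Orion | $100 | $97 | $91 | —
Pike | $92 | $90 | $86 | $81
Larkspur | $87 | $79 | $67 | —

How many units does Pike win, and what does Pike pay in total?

All unit-bids, highest first — top 5: 100 (Orion-1), 97 (Orion-2), 92 (Pike-1), 91 (Orion-3), 90 (Pike-2)
Highest rejected unit-bid = $87.
Pike wins 2 unit(s) at $87 each.

Pike: 2 units, pays $174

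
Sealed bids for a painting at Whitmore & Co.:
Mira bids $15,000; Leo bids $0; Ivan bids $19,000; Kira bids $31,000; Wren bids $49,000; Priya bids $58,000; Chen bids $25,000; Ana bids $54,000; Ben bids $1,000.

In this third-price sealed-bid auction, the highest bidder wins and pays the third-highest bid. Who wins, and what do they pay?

Bids in order: 58,000 (Priya) > 54,000 (Ana) > 49,000 (Wren) > 31,000 (Kira) > 25,000 (Chen) > 19,000 (Ivan) > …
Priya wins; payment is bid #3 in the ranking = $49,000.

Priya pays $49,000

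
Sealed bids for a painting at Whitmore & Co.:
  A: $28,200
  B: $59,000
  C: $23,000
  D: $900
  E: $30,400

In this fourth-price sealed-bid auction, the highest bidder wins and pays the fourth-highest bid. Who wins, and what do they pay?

B pays $23,000

Bids in order: 59,000 (B) > 30,400 (E) > 28,200 (A) > 23,000 (C) > 900 (D)
B wins; payment is bid #4 in the ranking = $23,000.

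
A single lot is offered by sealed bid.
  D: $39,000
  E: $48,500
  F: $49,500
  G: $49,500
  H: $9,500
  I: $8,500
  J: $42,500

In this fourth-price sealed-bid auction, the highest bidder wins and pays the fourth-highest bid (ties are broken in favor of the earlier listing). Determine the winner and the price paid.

Rule: the highest bidder wins and pays the fourth-highest bid.
Sorting bids: 49,500 (F) > 49,500 (G) > 48,500 (E) > 42,500 (J) > 39,000 (D) > 9,500 (H) > …
F and G tie at $49,500; tie-break gives it to F.
F wins; payment is bid #4 in the ranking = $42,500.

F pays $42,500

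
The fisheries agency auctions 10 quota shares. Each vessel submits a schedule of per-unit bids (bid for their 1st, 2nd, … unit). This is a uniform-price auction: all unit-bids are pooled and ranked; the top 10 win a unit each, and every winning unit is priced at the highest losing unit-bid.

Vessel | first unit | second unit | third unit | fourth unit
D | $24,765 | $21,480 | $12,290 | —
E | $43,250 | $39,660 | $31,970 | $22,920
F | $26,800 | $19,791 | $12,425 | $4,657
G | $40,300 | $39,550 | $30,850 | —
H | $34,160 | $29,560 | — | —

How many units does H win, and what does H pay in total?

Merging the schedules and taking the best 10: 43,250 (E-1), 40,300 (G-1), 39,660 (E-2), 39,550 (G-2), 34,160 (H-1), 31,970 (E-3), 30,850 (G-3), 29,560 (H-2), 26,800 (F-1), 24,765 (D-1)
First bid not allocated: $22,920.
H wins 2 unit(s) at $22,920 each.

H: 2 units, pays $45,840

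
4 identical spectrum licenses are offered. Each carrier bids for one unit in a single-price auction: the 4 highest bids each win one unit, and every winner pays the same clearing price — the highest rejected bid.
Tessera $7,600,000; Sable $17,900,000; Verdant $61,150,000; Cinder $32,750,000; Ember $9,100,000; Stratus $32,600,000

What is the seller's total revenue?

Bids ranked high→low: 61,150,000 (Verdant), 32,750,000 (Cinder), 32,600,000 (Stratus), 17,900,000 (Sable), 9,100,000 (Ember), 7,600,000 (Tessera)
Top 4: Verdant, Cinder, Stratus, Sable.
First losing bid is Ember's $9,100,000, which sets the uniform price.
Total revenue = 4 × $9,100,000 = $36,400,000.

Total revenue: $36,400,000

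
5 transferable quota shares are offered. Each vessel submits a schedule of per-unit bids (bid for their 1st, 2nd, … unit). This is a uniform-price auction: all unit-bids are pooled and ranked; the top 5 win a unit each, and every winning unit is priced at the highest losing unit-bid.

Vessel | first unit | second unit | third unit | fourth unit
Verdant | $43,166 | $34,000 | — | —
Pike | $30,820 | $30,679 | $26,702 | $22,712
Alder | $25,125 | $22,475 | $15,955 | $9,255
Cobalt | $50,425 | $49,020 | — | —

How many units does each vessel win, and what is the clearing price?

Cobalt 2, Pike 1, Verdant 2; clearing price $30,679

Pooled unit-bids ranked (top 5): 50,425 (Cobalt-1), 49,020 (Cobalt-2), 43,166 (Verdant-1), 34,000 (Verdant-2), 30,820 (Pike-1)
The (k+1)-th unit-bid is $30,679.
Allocation: Cobalt 2, Pike 1, Verdant 2.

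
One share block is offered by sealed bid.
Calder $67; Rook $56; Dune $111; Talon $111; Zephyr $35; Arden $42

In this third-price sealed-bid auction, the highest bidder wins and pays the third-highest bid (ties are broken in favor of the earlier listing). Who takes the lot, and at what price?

Sorting bids: 111 (Dune) > 111 (Talon) > 67 (Calder) > 56 (Rook) > 42 (Arden) > 35 (Zephyr)
Dune and Talon tie at $111; tie-break gives it to Dune.
Dune is highest; pays the third-highest bid, $67.

Dune pays $67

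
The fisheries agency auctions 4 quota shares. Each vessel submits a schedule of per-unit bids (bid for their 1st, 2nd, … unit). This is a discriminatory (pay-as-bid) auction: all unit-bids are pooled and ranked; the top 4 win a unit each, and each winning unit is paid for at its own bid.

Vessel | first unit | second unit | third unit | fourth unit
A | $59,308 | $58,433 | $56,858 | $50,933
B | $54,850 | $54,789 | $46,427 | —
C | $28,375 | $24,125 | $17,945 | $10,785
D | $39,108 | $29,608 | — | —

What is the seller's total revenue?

Pooled unit-bids ranked (top 4): 59,308 (A-1), 58,433 (A-2), 56,858 (A-3), 54,850 (B-1)
Next rejected bid: $54,789 (not a price — pay-as-bid).
Each winning unit pays its own bid.
Revenue = 59,308 + 58,433 + 56,858 + 54,850 = $229,449.

Total revenue: $229,449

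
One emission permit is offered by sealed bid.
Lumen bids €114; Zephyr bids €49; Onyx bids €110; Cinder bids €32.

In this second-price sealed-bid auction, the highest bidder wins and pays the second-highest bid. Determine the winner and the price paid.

Rule: the highest bidder wins and pays the second-highest bid.
Bids in order: 114 (Lumen) > 110 (Onyx) > 49 (Zephyr) > 32 (Cinder)
Lumen wins with the highest bid; price is set by the runner-up at €110.

Lumen pays €110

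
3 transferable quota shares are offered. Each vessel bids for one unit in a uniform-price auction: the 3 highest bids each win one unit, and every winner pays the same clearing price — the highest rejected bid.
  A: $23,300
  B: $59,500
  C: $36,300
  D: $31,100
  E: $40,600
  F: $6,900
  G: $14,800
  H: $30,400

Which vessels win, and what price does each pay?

Sorting: 59,500 (B), 40,600 (E), 36,300 (C), 31,100 (D), 30,400 (H), …
The 3 highest are B, E, C.
Clearing price = highest rejected bid = $31,100.

B, E, C; each pays $31,100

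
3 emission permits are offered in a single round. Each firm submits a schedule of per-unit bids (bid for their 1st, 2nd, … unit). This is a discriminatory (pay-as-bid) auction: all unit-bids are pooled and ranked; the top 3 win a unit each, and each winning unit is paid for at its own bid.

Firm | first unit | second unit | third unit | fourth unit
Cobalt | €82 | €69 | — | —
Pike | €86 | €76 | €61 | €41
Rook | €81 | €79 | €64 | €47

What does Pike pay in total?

Pooled unit-bids ranked (top 3): 86 (Pike-1), 82 (Cobalt-1), 81 (Rook-1)
Next rejected bid: €79 (not a price — pay-as-bid).
Pike's winning unit-bids: 86 = €86.

Pike pays €86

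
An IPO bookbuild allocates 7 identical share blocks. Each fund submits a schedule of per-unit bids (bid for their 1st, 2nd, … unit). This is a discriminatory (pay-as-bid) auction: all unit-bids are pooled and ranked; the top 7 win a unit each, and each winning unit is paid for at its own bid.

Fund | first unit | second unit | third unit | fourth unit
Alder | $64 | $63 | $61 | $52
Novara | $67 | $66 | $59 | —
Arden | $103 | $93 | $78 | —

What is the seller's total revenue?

Total revenue: $534

Pooled unit-bids ranked (top 7): 103 (Arden-1), 93 (Arden-2), 78 (Arden-3), 67 (Novara-1), 66 (Novara-2), 64 (Alder-1), 63 (Alder-2)
Next rejected bid: $61 (not a price — pay-as-bid).
Each winning unit pays its own bid.
Revenue = 103 + 93 + 78 + 67 + 66 + 64 + 63 = $534.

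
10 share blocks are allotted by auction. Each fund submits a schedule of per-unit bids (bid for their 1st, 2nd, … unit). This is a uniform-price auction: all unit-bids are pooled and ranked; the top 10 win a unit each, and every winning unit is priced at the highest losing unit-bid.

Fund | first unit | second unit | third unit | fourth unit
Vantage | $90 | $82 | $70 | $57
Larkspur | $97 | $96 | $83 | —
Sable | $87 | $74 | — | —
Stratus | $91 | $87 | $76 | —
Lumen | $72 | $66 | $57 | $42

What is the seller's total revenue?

Total revenue: $720

Merging the schedules and taking the best 10: 97 (Larkspur-1), 96 (Larkspur-2), 91 (Stratus-1), 90 (Vantage-1), 87 (Sable-1), 87 (Stratus-2), 83 (Larkspur-3), 82 (Vantage-2), 76 (Stratus-3), 74 (Sable-2)
First bid not allocated: $72.
Allocation: Larkspur 3, Sable 2, Stratus 3, Vantage 2. Every unit priced at $72.
Revenue = 10 × 72 = $720.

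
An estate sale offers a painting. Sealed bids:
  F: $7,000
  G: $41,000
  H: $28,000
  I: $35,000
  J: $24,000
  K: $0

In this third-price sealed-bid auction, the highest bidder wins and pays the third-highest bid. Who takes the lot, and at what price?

Sorting bids: 41,000 (G) > 35,000 (I) > 28,000 (H) > 24,000 (J) > 7,000 (F) > 0 (K)
G is highest; pays the third-highest bid, $28,000.

G pays $28,000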